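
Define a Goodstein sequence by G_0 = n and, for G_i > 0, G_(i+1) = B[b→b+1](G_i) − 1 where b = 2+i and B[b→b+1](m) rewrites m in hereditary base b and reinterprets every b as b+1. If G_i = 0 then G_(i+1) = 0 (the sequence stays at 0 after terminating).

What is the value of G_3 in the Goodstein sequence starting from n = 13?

16092

i=0: 13 = 2^(2 + 1) + 2^2 + 1 (b=2); 2→3: 3^(3 + 1) + 3^3 + 1 = 109; 109−1 = 108
i=1: 108 = 3^(3 + 1) + 3^3 (b=3); 3→4: 4^(4 + 1) + 4^4 = 1280; 1280−1 = 1279
i=2: 1279 = 4^(4 + 1) + 3·4^3 + 3·4^2 + 3·4 + 3 (b=4); 4→5: 5^(5 + 1) + 3·5^3 + 3·5^2 + 3·5 + 3 = 16093; 16093−1 = 16092
i=3: 16092 = 5^(5 + 1) + 3·5^3 + 3·5^2 + 3·5 + 2 (b=5); 5→6: 6^(6 + 1) + 3·6^3 + 3·6^2 + 3·6 + 2 = 280712; 280712−1 = 280711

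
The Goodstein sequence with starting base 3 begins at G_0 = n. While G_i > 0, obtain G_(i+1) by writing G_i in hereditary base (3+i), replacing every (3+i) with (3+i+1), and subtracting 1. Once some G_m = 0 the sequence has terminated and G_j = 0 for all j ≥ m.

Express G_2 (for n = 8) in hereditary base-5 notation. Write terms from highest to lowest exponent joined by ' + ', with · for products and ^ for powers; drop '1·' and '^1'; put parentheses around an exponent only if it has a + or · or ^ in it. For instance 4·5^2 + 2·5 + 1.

2·5

base 3: 8 = 2·3 + 2; at 4: 2·4 + 2 = 10; next = 9
base 4: 9 = 2·4 + 1; at 5: 2·5 + 1 = 11; next = 10
base 5: 10 = 2·5; at 6: 2·6 = 12; next = 11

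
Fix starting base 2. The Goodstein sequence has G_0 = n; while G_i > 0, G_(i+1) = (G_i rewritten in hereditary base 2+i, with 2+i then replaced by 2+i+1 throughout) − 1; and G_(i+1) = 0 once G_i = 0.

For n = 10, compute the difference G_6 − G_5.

(0) 10|_2 = 2^(2 + 1) + 2 ↦ 3^(3 + 1) + 3|_3 = 84 ⇒ 83
(1) 83|_3 = 3^(3 + 1) + 2 ↦ 4^(4 + 1) + 2|_4 = 1026 ⇒ 1025
(2) 1025|_4 = 4^(4 + 1) + 1 ↦ 5^(5 + 1) + 1|_5 = 15626 ⇒ 15625
(3) 15625|_5 = 5^(5 + 1) ↦ 6^(6 + 1)|_6 = 279936 ⇒ 279935
(4) 279935|_6 = 5·6^6 + 5·6^5 + 5·6^4 + 5·6^3 + 5·6^2 + 5·6 + 5 ↦ 5·7^7 + 5·7^5 + 5·7^4 + 5·7^3 + 5·7^2 + 5·7 + 5|_7 = 4215755 ⇒ 4215754
(5) 4215754|_7 = 5·7^7 + 5·7^5 + 5·7^4 + 5·7^3 + 5·7^2 + 5·7 + 4 ↦ 5·8^8 + 5·8^5 + 5·8^4 + 5·8^3 + 5·8^2 + 5·8 + 4|_8 = 84073324 ⇒ 84073323

79857569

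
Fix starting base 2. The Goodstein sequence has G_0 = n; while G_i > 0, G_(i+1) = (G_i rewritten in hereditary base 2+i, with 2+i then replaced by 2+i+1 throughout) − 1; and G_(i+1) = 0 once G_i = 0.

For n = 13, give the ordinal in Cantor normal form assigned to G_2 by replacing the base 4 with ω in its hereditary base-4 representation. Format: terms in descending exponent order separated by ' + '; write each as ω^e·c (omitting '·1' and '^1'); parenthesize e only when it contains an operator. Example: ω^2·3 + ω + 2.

base 2: 13 = 2^(2 + 1) + 2^2 + 1; at 3: 3^(3 + 1) + 3^3 + 1 = 109; next = 108
base 3: 108 = 3^(3 + 1) + 3^3; at 4: 4^(4 + 1) + 4^4 = 1280; next = 1279

ω^(ω + 1) + ω^3·3 + ω^2·3 + ω·3 + 3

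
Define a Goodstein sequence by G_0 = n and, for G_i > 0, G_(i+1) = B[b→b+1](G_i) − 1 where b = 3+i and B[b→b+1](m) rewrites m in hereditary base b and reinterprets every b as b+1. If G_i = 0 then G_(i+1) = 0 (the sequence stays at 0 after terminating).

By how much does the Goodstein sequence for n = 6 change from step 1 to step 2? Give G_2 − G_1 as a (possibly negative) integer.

0

(0) 6|_3 = 2·3 ↦ 2·4|_4 = 8 ⇒ 7
(1) 7|_4 = 4 + 3 ↦ 5 + 3|_5 = 8 ⇒ 7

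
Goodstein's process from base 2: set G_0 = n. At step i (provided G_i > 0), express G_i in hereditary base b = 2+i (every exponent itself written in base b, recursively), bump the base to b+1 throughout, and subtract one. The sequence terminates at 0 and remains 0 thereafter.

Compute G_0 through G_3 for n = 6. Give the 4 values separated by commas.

6, 29, 257, 3125

base 2: 6 = 2^2 + 2; at 3: 3^3 + 3 = 30; next = 29
base 3: 29 = 3^3 + 2; at 4: 4^4 + 2 = 258; next = 257
base 4: 257 = 4^4 + 1; at 5: 5^5 + 1 = 3126; next = 3125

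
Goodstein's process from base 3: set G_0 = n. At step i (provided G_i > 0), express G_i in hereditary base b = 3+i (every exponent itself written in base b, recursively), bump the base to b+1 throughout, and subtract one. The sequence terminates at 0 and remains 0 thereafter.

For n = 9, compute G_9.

G_0 = 9. HB_3(9) = 3^2. Bump = 16. G_1 = 15.
G_1 = 15. HB_4(15) = 3·4 + 3. Bump = 18. G_2 = 17.
G_2 = 17. HB_5(17) = 3·5 + 2. Bump = 20. G_3 = 19.
G_3 = 19. HB_6(19) = 3·6 + 1. Bump = 22. G_4 = 21.
G_4 = 21. HB_7(21) = 3·7. Bump = 24. G_5 = 23.
G_5 = 23. HB_8(23) = 2·8 + 7. Bump = 25. G_6 = 24.
G_6 = 24. HB_9(24) = 2·9 + 6. Bump = 26. G_7 = 25.
G_7 = 25. HB_10(25) = 2·10 + 5. Bump = 27. G_8 = 26.
G_8 = 26. HB_11(26) = 2·11 + 4. Bump = 28. G_9 = 27.

27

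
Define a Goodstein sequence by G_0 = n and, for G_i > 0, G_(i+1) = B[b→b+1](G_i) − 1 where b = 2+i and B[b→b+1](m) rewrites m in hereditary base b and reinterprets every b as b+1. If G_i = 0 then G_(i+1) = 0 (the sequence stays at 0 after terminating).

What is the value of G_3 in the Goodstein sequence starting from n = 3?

i=0: 3 = 2 + 1 (b=2); 2→3: 3 + 1 = 4; 4−1 = 3
i=1: 3 = 3 (b=3); 3→4: 4 = 4; 4−1 = 3
i=2: 3 = 3 (b=4); 4→5: 3 = 3; 3−1 = 2

2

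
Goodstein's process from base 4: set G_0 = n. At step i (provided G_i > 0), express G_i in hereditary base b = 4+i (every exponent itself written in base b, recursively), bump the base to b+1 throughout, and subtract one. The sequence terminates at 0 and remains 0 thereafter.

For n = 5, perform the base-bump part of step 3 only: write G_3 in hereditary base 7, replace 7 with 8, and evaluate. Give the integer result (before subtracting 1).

4

step 0: 5 = 4 + 1; sub 5 for 4: 5 + 1; = 6; G_1 = 6−1 = 5
step 1: 5 = 5; sub 6 for 5: 6; = 6; G_2 = 6−1 = 5
step 2: 5 = 5; sub 7 for 6: 5; = 5; G_3 = 5−1 = 4
step 3: 4 = 4; sub 8 for 7: 4; = 4; G_4 = 4−1 = 3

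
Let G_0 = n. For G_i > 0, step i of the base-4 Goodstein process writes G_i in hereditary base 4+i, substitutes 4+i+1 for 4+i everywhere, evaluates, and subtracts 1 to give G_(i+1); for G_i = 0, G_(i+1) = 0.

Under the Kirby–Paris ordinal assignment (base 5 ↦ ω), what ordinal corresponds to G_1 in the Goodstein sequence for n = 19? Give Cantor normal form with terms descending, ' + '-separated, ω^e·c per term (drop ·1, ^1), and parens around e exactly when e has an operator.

ω^2 + 2

(0) 19|_4 = 4^2 + 3 ↦ 5^2 + 3|_5 = 28 ⇒ 27
(1) 27|_5 = 5^2 + 2 ↦ 6^2 + 2|_6 = 38 ⇒ 37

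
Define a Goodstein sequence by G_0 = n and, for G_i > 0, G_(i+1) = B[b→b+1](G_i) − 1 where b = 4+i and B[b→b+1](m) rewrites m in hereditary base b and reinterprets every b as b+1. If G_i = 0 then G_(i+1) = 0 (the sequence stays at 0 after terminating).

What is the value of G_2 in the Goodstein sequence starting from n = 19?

37

19 —HB4→ 4^2 + 3 —bump→ 5^2 + 3 = 28 —(−1)→ 27
27 —HB5→ 5^2 + 2 —bump→ 6^2 + 2 = 38 —(−1)→ 37
37 —HB6→ 6^2 + 1 —bump→ 7^2 + 1 = 50 —(−1)→ 49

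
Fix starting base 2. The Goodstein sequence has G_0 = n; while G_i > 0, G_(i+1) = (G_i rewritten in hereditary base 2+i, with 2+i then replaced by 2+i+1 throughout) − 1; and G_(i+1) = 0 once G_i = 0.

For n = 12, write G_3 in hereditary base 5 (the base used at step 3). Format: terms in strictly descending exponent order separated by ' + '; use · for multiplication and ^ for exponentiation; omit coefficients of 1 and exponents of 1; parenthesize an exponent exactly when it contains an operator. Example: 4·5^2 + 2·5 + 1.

5^(5 + 1) + 2·5^2 + 2·5

base 2: 12 = 2^(2 + 1) + 2^2; at 3: 3^(3 + 1) + 3^3 = 108; next = 107
base 3: 107 = 3^(3 + 1) + 2·3^2 + 2·3 + 2; at 4: 4^(4 + 1) + 2·4^2 + 2·4 + 2 = 1066; next = 1065
base 4: 1065 = 4^(4 + 1) + 2·4^2 + 2·4 + 1; at 5: 5^(5 + 1) + 2·5^2 + 2·5 + 1 = 15686; next = 15685
base 5: 15685 = 5^(5 + 1) + 2·5^2 + 2·5; at 6: 6^(6 + 1) + 2·6^2 + 2·6 = 280020; next = 280019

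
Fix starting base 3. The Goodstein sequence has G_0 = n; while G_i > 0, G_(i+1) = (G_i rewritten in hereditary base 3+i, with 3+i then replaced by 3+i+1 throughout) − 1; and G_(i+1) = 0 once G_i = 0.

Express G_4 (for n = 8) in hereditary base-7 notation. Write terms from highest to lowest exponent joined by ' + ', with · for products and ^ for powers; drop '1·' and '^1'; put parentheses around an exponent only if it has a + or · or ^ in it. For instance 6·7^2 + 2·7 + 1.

7 + 4

i=0: 8 = 2·3 + 2 (b=3); 3→4: 2·4 + 2 = 10; 10−1 = 9
i=1: 9 = 2·4 + 1 (b=4); 4→5: 2·5 + 1 = 11; 11−1 = 10
i=2: 10 = 2·5 (b=5); 5→6: 2·6 = 12; 12−1 = 11
i=3: 11 = 6 + 5 (b=6); 6→7: 7 + 5 = 12; 12−1 = 11
i=4: 11 = 7 + 4 (b=7); 7→8: 8 + 4 = 12; 12−1 = 11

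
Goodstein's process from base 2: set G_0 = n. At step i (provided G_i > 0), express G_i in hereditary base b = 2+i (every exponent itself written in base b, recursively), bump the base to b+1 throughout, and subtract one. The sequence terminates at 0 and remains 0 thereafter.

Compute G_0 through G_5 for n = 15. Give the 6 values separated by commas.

15, 111, 1283, 18752, 326593, 6588344

i=0: 15 = 2^(2 + 1) + 2^2 + 2 + 1 (b=2); 2→3: 3^(3 + 1) + 3^3 + 3 + 1 = 112; 112−1 = 111
i=1: 111 = 3^(3 + 1) + 3^3 + 3 (b=3); 3→4: 4^(4 + 1) + 4^4 + 4 = 1284; 1284−1 = 1283
i=2: 1283 = 4^(4 + 1) + 4^4 + 3 (b=4); 4→5: 5^(5 + 1) + 5^5 + 3 = 18753; 18753−1 = 18752
i=3: 18752 = 5^(5 + 1) + 5^5 + 2 (b=5); 5→6: 6^(6 + 1) + 6^6 + 2 = 326594; 326594−1 = 326593
i=4: 326593 = 6^(6 + 1) + 6^6 + 1 (b=6); 6→7: 7^(7 + 1) + 7^7 + 1 = 6588345; 6588345−1 = 6588344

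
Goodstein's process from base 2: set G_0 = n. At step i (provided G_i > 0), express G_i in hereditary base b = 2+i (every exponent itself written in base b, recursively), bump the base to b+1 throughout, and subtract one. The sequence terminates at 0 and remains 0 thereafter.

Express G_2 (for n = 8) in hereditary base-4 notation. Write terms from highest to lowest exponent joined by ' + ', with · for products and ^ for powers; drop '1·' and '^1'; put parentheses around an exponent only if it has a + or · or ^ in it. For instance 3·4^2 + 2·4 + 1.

i=0: 8 = 2^(2 + 1) (b=2); 2→3: 3^(3 + 1) = 81; 81−1 = 80
i=1: 80 = 2·3^3 + 2·3^2 + 2·3 + 2 (b=3); 3→4: 2·4^4 + 2·4^2 + 2·4 + 2 = 554; 554−1 = 553
i=2: 553 = 2·4^4 + 2·4^2 + 2·4 + 1 (b=4); 4→5: 2·5^5 + 2·5^2 + 2·5 + 1 = 6311; 6311−1 = 6310

2·4^4 + 2·4^2 + 2·4 + 1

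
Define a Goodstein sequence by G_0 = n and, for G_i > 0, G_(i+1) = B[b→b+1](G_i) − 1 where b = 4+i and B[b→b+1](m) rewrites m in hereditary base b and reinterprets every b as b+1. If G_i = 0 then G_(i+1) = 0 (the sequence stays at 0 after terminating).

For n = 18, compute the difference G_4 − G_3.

5

G_0 = 18. HB_4(18) = 4^2 + 2. Bump = 27. G_1 = 26.
G_1 = 26. HB_5(26) = 5^2 + 1. Bump = 37. G_2 = 36.
G_2 = 36. HB_6(36) = 6^2. Bump = 49. G_3 = 48.
G_3 = 48. HB_7(48) = 6·7 + 6. Bump = 54. G_4 = 53.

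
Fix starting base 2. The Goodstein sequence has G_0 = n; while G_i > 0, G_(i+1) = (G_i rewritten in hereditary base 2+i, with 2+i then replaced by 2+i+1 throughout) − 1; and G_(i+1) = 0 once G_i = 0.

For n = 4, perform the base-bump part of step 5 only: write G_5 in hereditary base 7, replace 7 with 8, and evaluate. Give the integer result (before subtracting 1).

140

i=0: 4 = 2^2 (b=2); 2→3: 3^3 = 27; 27−1 = 26
i=1: 26 = 2·3^2 + 2·3 + 2 (b=3); 3→4: 2·4^2 + 2·4 + 2 = 42; 42−1 = 41
i=2: 41 = 2·4^2 + 2·4 + 1 (b=4); 4→5: 2·5^2 + 2·5 + 1 = 61; 61−1 = 60
i=3: 60 = 2·5^2 + 2·5 (b=5); 5→6: 2·6^2 + 2·6 = 84; 84−1 = 83
i=4: 83 = 2·6^2 + 6 + 5 (b=6); 6→7: 2·7^2 + 7 + 5 = 110; 110−1 = 109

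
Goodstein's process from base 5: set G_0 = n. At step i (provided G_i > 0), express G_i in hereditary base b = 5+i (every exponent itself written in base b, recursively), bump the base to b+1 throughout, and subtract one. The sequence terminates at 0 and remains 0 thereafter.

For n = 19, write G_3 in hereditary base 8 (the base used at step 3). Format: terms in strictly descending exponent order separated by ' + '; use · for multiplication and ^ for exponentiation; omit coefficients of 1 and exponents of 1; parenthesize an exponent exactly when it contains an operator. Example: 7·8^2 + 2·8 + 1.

3·8 + 1

[0] 19 ≡ 3·5 + 4 (base 5). Lift 6: 22. −1: 21.
[1] 21 ≡ 3·6 + 3 (base 6). Lift 7: 24. −1: 23.
[2] 23 ≡ 3·7 + 2 (base 7). Lift 8: 26. −1: 25.
[3] 25 ≡ 3·8 + 1 (base 8). Lift 9: 28. −1: 27.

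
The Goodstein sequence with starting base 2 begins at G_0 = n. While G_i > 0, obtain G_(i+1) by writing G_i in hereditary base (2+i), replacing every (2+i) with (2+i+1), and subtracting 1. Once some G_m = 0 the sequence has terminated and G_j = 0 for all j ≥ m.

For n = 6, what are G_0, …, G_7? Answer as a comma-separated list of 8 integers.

6, 29, 257, 3125, 46655, 98039, 187243, 332147

G_0=6  [base 2] 2^2 + 2  →[2↦3]→  3^3 + 3 = 30  −1 ⇒ G_1=29
G_1=29  [base 3] 3^3 + 2  →[3↦4]→  4^4 + 2 = 258  −1 ⇒ G_2=257
G_2=257  [base 4] 4^4 + 1  →[4↦5]→  5^5 + 1 = 3126  −1 ⇒ G_3=3125
G_3=3125  [base 5] 5^5  →[5↦6]→  6^6 = 46656  −1 ⇒ G_4=46655
G_4=46655  [base 6] 5·6^5 + 5·6^4 + 5·6^3 + 5·6^2 + 5·6 + 5  →[6↦7]→  5·7^5 + 5·7^4 + 5·7^3 + 5·7^2 + 5·7 + 5 = 98040  −1 ⇒ G_5=98039
G_5=98039  [base 7] 5·7^5 + 5·7^4 + 5·7^3 + 5·7^2 + 5·7 + 4  →[7↦8]→  5·8^5 + 5·8^4 + 5·8^3 + 5·8^2 + 5·8 + 4 = 187244  −1 ⇒ G_6=187243
G_6=187243  [base 8] 5·8^5 + 5·8^4 + 5·8^3 + 5·8^2 + 5·8 + 3  →[8↦9]→  5·9^5 + 5·9^4 + 5·9^3 + 5·9^2 + 5·9 + 3 = 332148  −1 ⇒ G_7=332147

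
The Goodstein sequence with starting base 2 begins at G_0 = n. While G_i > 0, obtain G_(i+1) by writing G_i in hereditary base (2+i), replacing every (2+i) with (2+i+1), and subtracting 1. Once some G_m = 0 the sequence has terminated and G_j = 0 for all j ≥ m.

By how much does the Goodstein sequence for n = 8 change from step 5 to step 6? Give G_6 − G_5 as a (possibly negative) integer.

[0] 8 ≡ 2^(2 + 1) (base 2). Lift 3: 81. −1: 80.
[1] 80 ≡ 2·3^3 + 2·3^2 + 2·3 + 2 (base 3). Lift 4: 554. −1: 553.
[2] 553 ≡ 2·4^4 + 2·4^2 + 2·4 + 1 (base 4). Lift 5: 6311. −1: 6310.
[3] 6310 ≡ 2·5^5 + 2·5^2 + 2·5 (base 5). Lift 6: 93396. −1: 93395.
[4] 93395 ≡ 2·6^6 + 2·6^2 + 6 + 5 (base 6). Lift 7: 1647196. −1: 1647195.
[5] 1647195 ≡ 2·7^7 + 2·7^2 + 7 + 4 (base 7). Lift 8: 33554572. −1: 33554571.

31907376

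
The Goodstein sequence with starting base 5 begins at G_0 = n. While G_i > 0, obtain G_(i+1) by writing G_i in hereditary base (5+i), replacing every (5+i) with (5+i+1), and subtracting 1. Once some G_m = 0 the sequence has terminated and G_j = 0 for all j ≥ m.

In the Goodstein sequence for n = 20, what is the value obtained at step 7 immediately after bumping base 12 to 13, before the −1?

37

step 0: 20 = 4·5; sub 6 for 5: 4·6; = 24; G_1 = 24−1 = 23
step 1: 23 = 3·6 + 5; sub 7 for 6: 3·7 + 5; = 26; G_2 = 26−1 = 25
step 2: 25 = 3·7 + 4; sub 8 for 7: 3·8 + 4; = 28; G_3 = 28−1 = 27
step 3: 27 = 3·8 + 3; sub 9 for 8: 3·9 + 3; = 30; G_4 = 30−1 = 29
step 4: 29 = 3·9 + 2; sub 10 for 9: 3·10 + 2; = 32; G_5 = 32−1 = 31
step 5: 31 = 3·10 + 1; sub 11 for 10: 3·11 + 1; = 34; G_6 = 34−1 = 33
step 6: 33 = 3·11; sub 12 for 11: 3·12; = 36; G_7 = 36−1 = 35
step 7: 35 = 2·12 + 11; sub 13 for 12: 2·13 + 11; = 37; G_8 = 37−1 = 36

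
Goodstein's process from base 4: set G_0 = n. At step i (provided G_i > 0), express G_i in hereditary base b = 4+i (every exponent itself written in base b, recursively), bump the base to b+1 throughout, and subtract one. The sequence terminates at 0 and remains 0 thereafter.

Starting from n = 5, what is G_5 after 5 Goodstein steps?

i=0: 5 = 4 + 1 (b=4); 4→5: 5 + 1 = 6; 6−1 = 5
i=1: 5 = 5 (b=5); 5→6: 6 = 6; 6−1 = 5
i=2: 5 = 5 (b=6); 6→7: 5 = 5; 5−1 = 4
i=3: 4 = 4 (b=7); 7→8: 4 = 4; 4−1 = 3
i=4: 3 = 3 (b=8); 8→9: 3 = 3; 3−1 = 2
i=5: 2 = 2 (b=9); 9→10: 2 = 2; 2−1 = 1

2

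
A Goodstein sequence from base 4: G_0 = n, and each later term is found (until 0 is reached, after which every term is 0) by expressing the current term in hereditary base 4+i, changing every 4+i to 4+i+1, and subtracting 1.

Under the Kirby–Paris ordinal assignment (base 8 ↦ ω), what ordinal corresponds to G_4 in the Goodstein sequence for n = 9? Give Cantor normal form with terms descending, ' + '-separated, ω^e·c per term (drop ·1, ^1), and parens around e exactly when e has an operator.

i=0: 9 = 2·4 + 1 (b=4); 4→5: 2·5 + 1 = 11; 11−1 = 10
i=1: 10 = 2·5 (b=5); 5→6: 2·6 = 12; 12−1 = 11
i=2: 11 = 6 + 5 (b=6); 6→7: 7 + 5 = 12; 12−1 = 11
i=3: 11 = 7 + 4 (b=7); 7→8: 8 + 4 = 12; 12−1 = 11

ω + 3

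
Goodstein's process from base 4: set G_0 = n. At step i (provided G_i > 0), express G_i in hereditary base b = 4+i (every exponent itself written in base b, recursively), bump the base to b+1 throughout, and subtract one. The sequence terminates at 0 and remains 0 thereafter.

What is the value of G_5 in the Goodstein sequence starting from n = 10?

13

G_0 = 10. HB_4(10) = 2·4 + 2. Bump = 12. G_1 = 11.
G_1 = 11. HB_5(11) = 2·5 + 1. Bump = 13. G_2 = 12.
G_2 = 12. HB_6(12) = 2·6. Bump = 14. G_3 = 13.
G_3 = 13. HB_7(13) = 7 + 6. Bump = 14. G_4 = 13.
G_4 = 13. HB_8(13) = 8 + 5. Bump = 14. G_5 = 13.
G_5 = 13. HB_9(13) = 9 + 4. Bump = 14. G_6 = 13.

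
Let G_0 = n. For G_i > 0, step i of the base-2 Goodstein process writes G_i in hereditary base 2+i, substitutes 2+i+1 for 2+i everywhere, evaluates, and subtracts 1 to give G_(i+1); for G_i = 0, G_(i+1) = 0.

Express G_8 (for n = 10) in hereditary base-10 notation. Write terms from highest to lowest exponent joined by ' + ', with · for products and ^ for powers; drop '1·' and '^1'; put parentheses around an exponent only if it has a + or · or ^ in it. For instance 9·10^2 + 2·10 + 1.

(0) 10|_2 = 2^(2 + 1) + 2 ↦ 3^(3 + 1) + 3|_3 = 84 ⇒ 83
(1) 83|_3 = 3^(3 + 1) + 2 ↦ 4^(4 + 1) + 2|_4 = 1026 ⇒ 1025
(2) 1025|_4 = 4^(4 + 1) + 1 ↦ 5^(5 + 1) + 1|_5 = 15626 ⇒ 15625
(3) 15625|_5 = 5^(5 + 1) ↦ 6^(6 + 1)|_6 = 279936 ⇒ 279935
(4) 279935|_6 = 5·6^6 + 5·6^5 + 5·6^4 + 5·6^3 + 5·6^2 + 5·6 + 5 ↦ 5·7^7 + 5·7^5 + 5·7^4 + 5·7^3 + 5·7^2 + 5·7 + 5|_7 = 4215755 ⇒ 4215754
(5) 4215754|_7 = 5·7^7 + 5·7^5 + 5·7^4 + 5·7^3 + 5·7^2 + 5·7 + 4 ↦ 5·8^8 + 5·8^5 + 5·8^4 + 5·8^3 + 5·8^2 + 5·8 + 4|_8 = 84073324 ⇒ 84073323
(6) 84073323|_8 = 5·8^8 + 5·8^5 + 5·8^4 + 5·8^3 + 5·8^2 + 5·8 + 3 ↦ 5·9^9 + 5·9^5 + 5·9^4 + 5·9^3 + 5·9^2 + 5·9 + 3|_9 = 1937434593 ⇒ 1937434592
(7) 1937434592|_9 = 5·9^9 + 5·9^5 + 5·9^4 + 5·9^3 + 5·9^2 + 5·9 + 2 ↦ 5·10^10 + 5·10^5 + 5·10^4 + 5·10^3 + 5·10^2 + 5·10 + 2|_10 = 50000555552 ⇒ 50000555551
(8) 50000555551|_10 = 5·10^10 + 5·10^5 + 5·10^4 + 5·10^3 + 5·10^2 + 5·10 + 1 ↦ 5·11^11 + 5·11^5 + 5·11^4 + 5·11^3 + 5·11^2 + 5·11 + 1|_11 = 1426559238831 ⇒ 1426559238830

5·10^10 + 5·10^5 + 5·10^4 + 5·10^3 + 5·10^2 + 5·10 + 1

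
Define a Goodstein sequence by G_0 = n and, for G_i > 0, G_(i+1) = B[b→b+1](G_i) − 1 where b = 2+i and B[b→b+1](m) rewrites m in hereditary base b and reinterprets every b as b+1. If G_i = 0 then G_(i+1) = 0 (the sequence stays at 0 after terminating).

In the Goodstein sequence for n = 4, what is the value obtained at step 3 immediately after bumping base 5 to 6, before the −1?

(0) 4|_2 = 2^2 ↦ 3^3|_3 = 27 ⇒ 26
(1) 26|_3 = 2·3^2 + 2·3 + 2 ↦ 2·4^2 + 2·4 + 2|_4 = 42 ⇒ 41
(2) 41|_4 = 2·4^2 + 2·4 + 1 ↦ 2·5^2 + 2·5 + 1|_5 = 61 ⇒ 60
(3) 60|_5 = 2·5^2 + 2·5 ↦ 2·6^2 + 2·6|_6 = 84 ⇒ 83

84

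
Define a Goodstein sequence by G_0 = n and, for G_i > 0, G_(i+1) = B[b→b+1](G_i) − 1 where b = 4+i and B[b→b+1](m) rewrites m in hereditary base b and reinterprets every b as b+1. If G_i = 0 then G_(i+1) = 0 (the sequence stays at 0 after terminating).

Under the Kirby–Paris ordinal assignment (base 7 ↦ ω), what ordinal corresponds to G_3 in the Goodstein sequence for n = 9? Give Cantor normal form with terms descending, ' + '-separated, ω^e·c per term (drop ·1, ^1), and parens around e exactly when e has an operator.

step 0: 9 = 2·4 + 1; sub 5 for 4: 2·5 + 1; = 11; G_1 = 11−1 = 10
step 1: 10 = 2·5; sub 6 for 5: 2·6; = 12; G_2 = 12−1 = 11
step 2: 11 = 6 + 5; sub 7 for 6: 7 + 5; = 12; G_3 = 12−1 = 11

ω + 4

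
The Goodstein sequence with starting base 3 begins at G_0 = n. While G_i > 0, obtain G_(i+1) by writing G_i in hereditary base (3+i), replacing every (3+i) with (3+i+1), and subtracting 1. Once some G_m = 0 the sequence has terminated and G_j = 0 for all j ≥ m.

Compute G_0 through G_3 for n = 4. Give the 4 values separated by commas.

step 0: 4 = 3 + 1; sub 4 for 3: 4 + 1; = 5; G_1 = 5−1 = 4
step 1: 4 = 4; sub 5 for 4: 5; = 5; G_2 = 5−1 = 4
step 2: 4 = 4; sub 6 for 5: 4; = 4; G_3 = 4−1 = 3

4, 4, 4, 3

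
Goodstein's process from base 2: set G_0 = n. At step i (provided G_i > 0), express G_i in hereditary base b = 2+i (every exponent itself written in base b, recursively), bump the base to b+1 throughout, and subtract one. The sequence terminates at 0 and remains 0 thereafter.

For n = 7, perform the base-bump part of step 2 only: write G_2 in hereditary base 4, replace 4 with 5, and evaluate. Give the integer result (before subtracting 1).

3128

base 2: 7 = 2^2 + 2 + 1; at 3: 3^3 + 3 + 1 = 31; next = 30
base 3: 30 = 3^3 + 3; at 4: 4^4 + 4 = 260; next = 259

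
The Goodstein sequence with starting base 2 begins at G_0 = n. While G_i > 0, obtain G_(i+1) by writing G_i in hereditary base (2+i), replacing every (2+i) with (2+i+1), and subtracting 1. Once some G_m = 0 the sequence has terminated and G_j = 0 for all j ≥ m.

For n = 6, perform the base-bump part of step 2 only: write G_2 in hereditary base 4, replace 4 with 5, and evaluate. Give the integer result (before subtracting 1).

3126

G_0 = 6. HB_2(6) = 2^2 + 2. Bump = 30. G_1 = 29.
G_1 = 29. HB_3(29) = 3^3 + 2. Bump = 258. G_2 = 257.
G_2 = 257. HB_4(257) = 4^4 + 1. Bump = 3126. G_3 = 3125.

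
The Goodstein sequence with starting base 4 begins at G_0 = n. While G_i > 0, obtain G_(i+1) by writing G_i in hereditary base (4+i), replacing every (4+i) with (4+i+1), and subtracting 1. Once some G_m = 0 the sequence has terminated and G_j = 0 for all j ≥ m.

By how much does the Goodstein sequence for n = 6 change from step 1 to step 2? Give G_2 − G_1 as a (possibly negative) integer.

0

G_0 = 6. HB_4(6) = 4 + 2. Bump = 7. G_1 = 6.
G_1 = 6. HB_5(6) = 5 + 1. Bump = 7. G_2 = 6.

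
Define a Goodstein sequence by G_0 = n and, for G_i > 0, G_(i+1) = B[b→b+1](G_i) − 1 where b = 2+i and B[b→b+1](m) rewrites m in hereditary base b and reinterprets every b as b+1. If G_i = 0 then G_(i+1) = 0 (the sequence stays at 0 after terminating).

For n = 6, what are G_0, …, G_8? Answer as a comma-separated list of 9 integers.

6, 29, 257, 3125, 46655, 98039, 187243, 332147, 555551

base 2: 6 = 2^2 + 2; at 3: 3^3 + 3 = 30; next = 29
base 3: 29 = 3^3 + 2; at 4: 4^4 + 2 = 258; next = 257
base 4: 257 = 4^4 + 1; at 5: 5^5 + 1 = 3126; next = 3125
base 5: 3125 = 5^5; at 6: 6^6 = 46656; next = 46655
base 6: 46655 = 5·6^5 + 5·6^4 + 5·6^3 + 5·6^2 + 5·6 + 5; at 7: 5·7^5 + 5·7^4 + 5·7^3 + 5·7^2 + 5·7 + 5 = 98040; next = 98039
base 7: 98039 = 5·7^5 + 5·7^4 + 5·7^3 + 5·7^2 + 5·7 + 4; at 8: 5·8^5 + 5·8^4 + 5·8^3 + 5·8^2 + 5·8 + 4 = 187244; next = 187243
base 8: 187243 = 5·8^5 + 5·8^4 + 5·8^3 + 5·8^2 + 5·8 + 3; at 9: 5·9^5 + 5·9^4 + 5·9^3 + 5·9^2 + 5·9 + 3 = 332148; next = 332147
base 9: 332147 = 5·9^5 + 5·9^4 + 5·9^3 + 5·9^2 + 5·9 + 2; at 10: 5·10^5 + 5·10^4 + 5·10^3 + 5·10^2 + 5·10 + 2 = 555552; next = 555551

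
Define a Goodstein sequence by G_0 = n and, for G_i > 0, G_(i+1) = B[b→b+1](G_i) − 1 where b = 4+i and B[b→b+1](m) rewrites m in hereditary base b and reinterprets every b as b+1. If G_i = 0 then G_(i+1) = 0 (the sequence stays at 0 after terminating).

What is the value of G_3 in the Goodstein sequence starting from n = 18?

18 —HB4→ 4^2 + 2 —bump→ 5^2 + 2 = 27 —(−1)→ 26
26 —HB5→ 5^2 + 1 —bump→ 6^2 + 1 = 37 —(−1)→ 36
36 —HB6→ 6^2 —bump→ 7^2 = 49 —(−1)→ 48
48 —HB7→ 6·7 + 6 —bump→ 6·8 + 6 = 54 —(−1)→ 53

48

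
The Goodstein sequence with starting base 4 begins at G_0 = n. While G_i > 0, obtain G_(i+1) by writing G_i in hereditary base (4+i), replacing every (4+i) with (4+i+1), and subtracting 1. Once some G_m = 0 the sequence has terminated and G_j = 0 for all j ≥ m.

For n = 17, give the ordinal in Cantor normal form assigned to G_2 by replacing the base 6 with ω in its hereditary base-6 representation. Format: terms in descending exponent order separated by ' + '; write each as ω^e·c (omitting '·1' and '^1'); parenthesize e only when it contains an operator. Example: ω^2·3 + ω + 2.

ω·5 + 5

i=0: 17 = 4^2 + 1 (b=4); 4→5: 5^2 + 1 = 26; 26−1 = 25
i=1: 25 = 5^2 (b=5); 5→6: 6^2 = 36; 36−1 = 35
i=2: 35 = 5·6 + 5 (b=6); 6→7: 5·7 + 5 = 40; 40−1 = 39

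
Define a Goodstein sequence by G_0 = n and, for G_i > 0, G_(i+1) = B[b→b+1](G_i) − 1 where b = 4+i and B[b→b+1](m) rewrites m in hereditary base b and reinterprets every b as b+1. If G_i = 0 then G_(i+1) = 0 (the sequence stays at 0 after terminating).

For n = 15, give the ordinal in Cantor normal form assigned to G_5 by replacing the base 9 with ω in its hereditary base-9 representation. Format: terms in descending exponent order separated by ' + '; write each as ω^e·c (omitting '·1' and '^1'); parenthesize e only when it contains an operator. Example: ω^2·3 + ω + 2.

ω·2 + 6

G_0=15  [base 4] 3·4 + 3  →[4↦5]→  3·5 + 3 = 18  −1 ⇒ G_1=17
G_1=17  [base 5] 3·5 + 2  →[5↦6]→  3·6 + 2 = 20  −1 ⇒ G_2=19
G_2=19  [base 6] 3·6 + 1  →[6↦7]→  3·7 + 1 = 22  −1 ⇒ G_3=21
G_3=21  [base 7] 3·7  →[7↦8]→  3·8 = 24  −1 ⇒ G_4=23
G_4=23  [base 8] 2·8 + 7  →[8↦9]→  2·9 + 7 = 25  −1 ⇒ G_5=24
G_5=24  [base 9] 2·9 + 6  →[9↦10]→  2·10 + 6 = 26  −1 ⇒ G_6=25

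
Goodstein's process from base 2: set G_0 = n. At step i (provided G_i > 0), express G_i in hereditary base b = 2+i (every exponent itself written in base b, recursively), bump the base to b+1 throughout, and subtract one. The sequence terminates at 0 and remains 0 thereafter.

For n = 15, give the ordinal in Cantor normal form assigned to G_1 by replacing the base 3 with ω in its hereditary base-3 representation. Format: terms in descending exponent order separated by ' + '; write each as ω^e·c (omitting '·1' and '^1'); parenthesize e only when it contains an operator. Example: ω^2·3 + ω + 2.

G_0=15  [base 2] 2^(2 + 1) + 2^2 + 2 + 1  →[2↦3]→  3^(3 + 1) + 3^3 + 3 + 1 = 112  −1 ⇒ G_1=111
G_1=111  [base 3] 3^(3 + 1) + 3^3 + 3  →[3↦4]→  4^(4 + 1) + 4^4 + 4 = 1284  −1 ⇒ G_2=1283

ω^(ω + 1) + ω^ω + ω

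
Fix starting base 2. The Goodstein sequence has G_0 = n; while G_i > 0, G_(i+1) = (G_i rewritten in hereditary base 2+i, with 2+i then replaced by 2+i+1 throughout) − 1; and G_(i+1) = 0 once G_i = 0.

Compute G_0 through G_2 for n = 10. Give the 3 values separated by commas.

[0] 10 ≡ 2^(2 + 1) + 2 (base 2). Lift 3: 84. −1: 83.
[1] 83 ≡ 3^(3 + 1) + 2 (base 3). Lift 4: 1026. −1: 1025.

10, 83, 1025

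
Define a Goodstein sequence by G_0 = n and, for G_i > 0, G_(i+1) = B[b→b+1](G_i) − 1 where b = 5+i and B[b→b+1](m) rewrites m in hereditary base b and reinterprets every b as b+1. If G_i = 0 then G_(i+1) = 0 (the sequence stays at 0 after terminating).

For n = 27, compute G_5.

(0) 27|_5 = 5^2 + 2 ↦ 6^2 + 2|_6 = 38 ⇒ 37
(1) 37|_6 = 6^2 + 1 ↦ 7^2 + 1|_7 = 50 ⇒ 49
(2) 49|_7 = 7^2 ↦ 8^2|_8 = 64 ⇒ 63
(3) 63|_8 = 7·8 + 7 ↦ 7·9 + 7|_9 = 70 ⇒ 69
(4) 69|_9 = 7·9 + 6 ↦ 7·10 + 6|_10 = 76 ⇒ 75

75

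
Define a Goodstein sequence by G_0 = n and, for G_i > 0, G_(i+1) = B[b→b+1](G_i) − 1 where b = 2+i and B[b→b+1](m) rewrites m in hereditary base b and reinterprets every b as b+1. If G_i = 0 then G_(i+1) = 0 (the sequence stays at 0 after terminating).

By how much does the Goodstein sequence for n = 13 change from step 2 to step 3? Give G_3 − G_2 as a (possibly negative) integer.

step 0: 13 = 2^(2 + 1) + 2^2 + 1; sub 3 for 2: 3^(3 + 1) + 3^3 + 1; = 109; G_1 = 109−1 = 108
step 1: 108 = 3^(3 + 1) + 3^3; sub 4 for 3: 4^(4 + 1) + 4^4; = 1280; G_2 = 1280−1 = 1279
step 2: 1279 = 4^(4 + 1) + 3·4^3 + 3·4^2 + 3·4 + 3; sub 5 for 4: 5^(5 + 1) + 3·5^3 + 3·5^2 + 3·5 + 3; = 16093; G_3 = 16093−1 = 16092

14813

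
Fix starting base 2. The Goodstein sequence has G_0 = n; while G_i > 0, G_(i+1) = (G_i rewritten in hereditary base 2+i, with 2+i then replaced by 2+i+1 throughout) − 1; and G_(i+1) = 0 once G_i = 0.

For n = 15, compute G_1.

111

base 2: 15 = 2^(2 + 1) + 2^2 + 2 + 1; at 3: 3^(3 + 1) + 3^3 + 3 + 1 = 112; next = 111
base 3: 111 = 3^(3 + 1) + 3^3 + 3; at 4: 4^(4 + 1) + 4^4 + 4 = 1284; next = 1283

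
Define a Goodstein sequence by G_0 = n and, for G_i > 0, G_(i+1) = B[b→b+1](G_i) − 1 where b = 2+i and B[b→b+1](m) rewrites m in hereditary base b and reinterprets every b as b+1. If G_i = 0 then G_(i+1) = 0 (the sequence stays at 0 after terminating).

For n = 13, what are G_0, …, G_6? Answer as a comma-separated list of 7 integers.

(0) 13|_2 = 2^(2 + 1) + 2^2 + 1 ↦ 3^(3 + 1) + 3^3 + 1|_3 = 109 ⇒ 108
(1) 108|_3 = 3^(3 + 1) + 3^3 ↦ 4^(4 + 1) + 4^4|_4 = 1280 ⇒ 1279
(2) 1279|_4 = 4^(4 + 1) + 3·4^3 + 3·4^2 + 3·4 + 3 ↦ 5^(5 + 1) + 3·5^3 + 3·5^2 + 3·5 + 3|_5 = 16093 ⇒ 16092
(3) 16092|_5 = 5^(5 + 1) + 3·5^3 + 3·5^2 + 3·5 + 2 ↦ 6^(6 + 1) + 3·6^3 + 3·6^2 + 3·6 + 2|_6 = 280712 ⇒ 280711
(4) 280711|_6 = 6^(6 + 1) + 3·6^3 + 3·6^2 + 3·6 + 1 ↦ 7^(7 + 1) + 3·7^3 + 3·7^2 + 3·7 + 1|_7 = 5765999 ⇒ 5765998
(5) 5765998|_7 = 7^(7 + 1) + 3·7^3 + 3·7^2 + 3·7 ↦ 8^(8 + 1) + 3·8^3 + 3·8^2 + 3·8|_8 = 134219480 ⇒ 134219479

13, 108, 1279, 16092, 280711, 5765998, 134219479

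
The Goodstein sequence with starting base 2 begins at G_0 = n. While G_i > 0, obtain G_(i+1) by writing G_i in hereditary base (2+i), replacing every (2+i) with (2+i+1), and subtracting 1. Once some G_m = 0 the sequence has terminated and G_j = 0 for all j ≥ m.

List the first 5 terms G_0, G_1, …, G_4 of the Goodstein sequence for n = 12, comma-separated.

12, 107, 1065, 15685, 280019

i=0: 12 = 2^(2 + 1) + 2^2 (b=2); 2→3: 3^(3 + 1) + 3^3 = 108; 108−1 = 107
i=1: 107 = 3^(3 + 1) + 2·3^2 + 2·3 + 2 (b=3); 3→4: 4^(4 + 1) + 2·4^2 + 2·4 + 2 = 1066; 1066−1 = 1065
i=2: 1065 = 4^(4 + 1) + 2·4^2 + 2·4 + 1 (b=4); 4→5: 5^(5 + 1) + 2·5^2 + 2·5 + 1 = 15686; 15686−1 = 15685
i=3: 15685 = 5^(5 + 1) + 2·5^2 + 2·5 (b=5); 5→6: 6^(6 + 1) + 2·6^2 + 2·6 = 280020; 280020−1 = 280019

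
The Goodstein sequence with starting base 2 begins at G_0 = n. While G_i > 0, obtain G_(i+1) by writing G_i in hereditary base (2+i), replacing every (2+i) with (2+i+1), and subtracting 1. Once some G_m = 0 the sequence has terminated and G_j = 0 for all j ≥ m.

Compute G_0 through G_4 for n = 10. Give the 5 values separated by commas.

10, 83, 1025, 15625, 279935

base 2: 10 = 2^(2 + 1) + 2; at 3: 3^(3 + 1) + 3 = 84; next = 83
base 3: 83 = 3^(3 + 1) + 2; at 4: 4^(4 + 1) + 2 = 1026; next = 1025
base 4: 1025 = 4^(4 + 1) + 1; at 5: 5^(5 + 1) + 1 = 15626; next = 15625
base 5: 15625 = 5^(5 + 1); at 6: 6^(6 + 1) = 279936; next = 279935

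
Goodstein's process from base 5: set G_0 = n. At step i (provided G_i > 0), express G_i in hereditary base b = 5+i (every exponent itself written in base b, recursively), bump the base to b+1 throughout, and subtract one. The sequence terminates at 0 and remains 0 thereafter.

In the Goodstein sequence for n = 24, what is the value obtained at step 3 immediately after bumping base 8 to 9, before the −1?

37

24 —HB5→ 4·5 + 4 —bump→ 4·6 + 4 = 28 —(−1)→ 27
27 —HB6→ 4·6 + 3 —bump→ 4·7 + 3 = 31 —(−1)→ 30
30 —HB7→ 4·7 + 2 —bump→ 4·8 + 2 = 34 —(−1)→ 33
33 —HB8→ 4·8 + 1 —bump→ 4·9 + 1 = 37 —(−1)→ 36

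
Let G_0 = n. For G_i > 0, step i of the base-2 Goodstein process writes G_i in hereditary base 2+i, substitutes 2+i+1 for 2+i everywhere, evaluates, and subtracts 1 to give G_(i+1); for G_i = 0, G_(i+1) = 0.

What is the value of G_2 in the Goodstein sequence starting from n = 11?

[0] 11 ≡ 2^(2 + 1) + 2 + 1 (base 2). Lift 3: 85. −1: 84.
[1] 84 ≡ 3^(3 + 1) + 3 (base 3). Lift 4: 1028. −1: 1027.
[2] 1027 ≡ 4^(4 + 1) + 3 (base 4). Lift 5: 15628. −1: 15627.

1027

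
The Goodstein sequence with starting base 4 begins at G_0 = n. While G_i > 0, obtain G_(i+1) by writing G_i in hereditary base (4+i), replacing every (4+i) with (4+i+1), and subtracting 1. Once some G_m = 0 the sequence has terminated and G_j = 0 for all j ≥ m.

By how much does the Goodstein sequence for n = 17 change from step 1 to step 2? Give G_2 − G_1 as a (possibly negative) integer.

10

17 —HB4→ 4^2 + 1 —bump→ 5^2 + 1 = 26 —(−1)→ 25
25 —HB5→ 5^2 —bump→ 6^2 = 36 —(−1)→ 35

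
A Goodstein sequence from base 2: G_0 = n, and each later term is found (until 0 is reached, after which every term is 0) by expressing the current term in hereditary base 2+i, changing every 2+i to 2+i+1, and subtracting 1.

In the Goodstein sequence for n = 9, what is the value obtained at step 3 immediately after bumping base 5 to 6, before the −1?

G_0 = 9. HB_2(9) = 2^(2 + 1) + 1. Bump = 82. G_1 = 81.
G_1 = 81. HB_3(81) = 3^(3 + 1). Bump = 1024. G_2 = 1023.
G_2 = 1023. HB_4(1023) = 3·4^4 + 3·4^3 + 3·4^2 + 3·4 + 3. Bump = 9843. G_3 = 9842.
G_3 = 9842. HB_5(9842) = 3·5^5 + 3·5^3 + 3·5^2 + 3·5 + 2. Bump = 140744. G_4 = 140743.

140744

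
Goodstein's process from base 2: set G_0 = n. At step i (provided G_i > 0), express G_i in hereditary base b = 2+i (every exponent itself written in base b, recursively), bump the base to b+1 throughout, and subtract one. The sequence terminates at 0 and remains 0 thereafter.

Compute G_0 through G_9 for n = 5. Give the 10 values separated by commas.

base 2: 5 = 2^2 + 1; at 3: 3^3 + 1 = 28; next = 27
base 3: 27 = 3^3; at 4: 4^4 = 256; next = 255
base 4: 255 = 3·4^3 + 3·4^2 + 3·4 + 3; at 5: 3·5^3 + 3·5^2 + 3·5 + 3 = 468; next = 467
base 5: 467 = 3·5^3 + 3·5^2 + 3·5 + 2; at 6: 3·6^3 + 3·6^2 + 3·6 + 2 = 776; next = 775
base 6: 775 = 3·6^3 + 3·6^2 + 3·6 + 1; at 7: 3·7^3 + 3·7^2 + 3·7 + 1 = 1198; next = 1197
base 7: 1197 = 3·7^3 + 3·7^2 + 3·7; at 8: 3·8^3 + 3·8^2 + 3·8 = 1752; next = 1751
base 8: 1751 = 3·8^3 + 3·8^2 + 2·8 + 7; at 9: 3·9^3 + 3·9^2 + 2·9 + 7 = 2455; next = 2454
base 9: 2454 = 3·9^3 + 3·9^2 + 2·9 + 6; at 10: 3·10^3 + 3·10^2 + 2·10 + 6 = 3326; next = 3325
base 10: 3325 = 3·10^3 + 3·10^2 + 2·10 + 5; at 11: 3·11^3 + 3·11^2 + 2·11 + 5 = 4383; next = 4382

5, 27, 255, 467, 775, 1197, 1751, 2454, 3325, 4382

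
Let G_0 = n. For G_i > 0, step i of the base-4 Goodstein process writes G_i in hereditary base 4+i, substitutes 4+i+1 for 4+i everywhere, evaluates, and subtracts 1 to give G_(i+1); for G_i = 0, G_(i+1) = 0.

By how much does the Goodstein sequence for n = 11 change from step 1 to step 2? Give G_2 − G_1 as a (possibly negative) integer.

11 —HB4→ 2·4 + 3 —bump→ 2·5 + 3 = 13 —(−1)→ 12
12 —HB5→ 2·5 + 2 —bump→ 2·6 + 2 = 14 —(−1)→ 13

1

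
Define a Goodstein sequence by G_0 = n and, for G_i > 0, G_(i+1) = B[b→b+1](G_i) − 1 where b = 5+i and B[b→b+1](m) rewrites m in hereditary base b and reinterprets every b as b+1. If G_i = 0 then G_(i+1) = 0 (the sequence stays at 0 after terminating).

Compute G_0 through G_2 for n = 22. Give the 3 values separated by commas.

G_0=22  [base 5] 4·5 + 2  →[5↦6]→  4·6 + 2 = 26  −1 ⇒ G_1=25
G_1=25  [base 6] 4·6 + 1  →[6↦7]→  4·7 + 1 = 29  −1 ⇒ G_2=28

22, 25, 28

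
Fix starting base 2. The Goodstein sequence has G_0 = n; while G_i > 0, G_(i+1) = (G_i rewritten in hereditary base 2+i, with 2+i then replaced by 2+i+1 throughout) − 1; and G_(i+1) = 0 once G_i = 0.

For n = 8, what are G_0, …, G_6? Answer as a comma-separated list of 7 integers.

G_0 = 8. HB_2(8) = 2^(2 + 1). Bump = 81. G_1 = 80.
G_1 = 80. HB_3(80) = 2·3^3 + 2·3^2 + 2·3 + 2. Bump = 554. G_2 = 553.
G_2 = 553. HB_4(553) = 2·4^4 + 2·4^2 + 2·4 + 1. Bump = 6311. G_3 = 6310.
G_3 = 6310. HB_5(6310) = 2·5^5 + 2·5^2 + 2·5. Bump = 93396. G_4 = 93395.
G_4 = 93395. HB_6(93395) = 2·6^6 + 2·6^2 + 6 + 5. Bump = 1647196. G_5 = 1647195.
G_5 = 1647195. HB_7(1647195) = 2·7^7 + 2·7^2 + 7 + 4. Bump = 33554572. G_6 = 33554571.

8, 80, 553, 6310, 93395, 1647195, 33554571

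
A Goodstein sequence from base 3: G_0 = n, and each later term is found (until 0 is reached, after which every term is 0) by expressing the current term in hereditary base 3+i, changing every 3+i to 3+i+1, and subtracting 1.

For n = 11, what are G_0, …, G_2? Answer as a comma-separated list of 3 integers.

11, 17, 25

[0] 11 ≡ 3^2 + 2 (base 3). Lift 4: 18. −1: 17.
[1] 17 ≡ 4^2 + 1 (base 4). Lift 5: 26. −1: 25.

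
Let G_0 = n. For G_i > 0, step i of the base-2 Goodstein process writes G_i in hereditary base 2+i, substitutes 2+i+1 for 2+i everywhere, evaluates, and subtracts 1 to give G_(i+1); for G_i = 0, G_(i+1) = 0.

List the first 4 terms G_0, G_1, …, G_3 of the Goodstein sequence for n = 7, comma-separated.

7, 30, 259, 3127

step 0: 7 = 2^2 + 2 + 1; sub 3 for 2: 3^3 + 3 + 1; = 31; G_1 = 31−1 = 30
step 1: 30 = 3^3 + 3; sub 4 for 3: 4^4 + 4; = 260; G_2 = 260−1 = 259
step 2: 259 = 4^4 + 3; sub 5 for 4: 5^5 + 3; = 3128; G_3 = 3128−1 = 3127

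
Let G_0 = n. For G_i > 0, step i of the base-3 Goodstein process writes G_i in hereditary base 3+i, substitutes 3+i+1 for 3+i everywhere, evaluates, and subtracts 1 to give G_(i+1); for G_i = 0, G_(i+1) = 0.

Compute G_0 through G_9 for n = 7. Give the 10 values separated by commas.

7, 8, 9, 9, 9, 9, 9, 9, 8, 7

i=0: 7 = 2·3 + 1 (b=3); 3→4: 2·4 + 1 = 9; 9−1 = 8
i=1: 8 = 2·4 (b=4); 4→5: 2·5 = 10; 10−1 = 9
i=2: 9 = 5 + 4 (b=5); 5→6: 6 + 4 = 10; 10−1 = 9
i=3: 9 = 6 + 3 (b=6); 6→7: 7 + 3 = 10; 10−1 = 9
i=4: 9 = 7 + 2 (b=7); 7→8: 8 + 2 = 10; 10−1 = 9
i=5: 9 = 8 + 1 (b=8); 8→9: 9 + 1 = 10; 10−1 = 9
i=6: 9 = 9 (b=9); 9→10: 10 = 10; 10−1 = 9
i=7: 9 = 9 (b=10); 10→11: 9 = 9; 9−1 = 8
i=8: 8 = 8 (b=11); 11→12: 8 = 8; 8−1 = 7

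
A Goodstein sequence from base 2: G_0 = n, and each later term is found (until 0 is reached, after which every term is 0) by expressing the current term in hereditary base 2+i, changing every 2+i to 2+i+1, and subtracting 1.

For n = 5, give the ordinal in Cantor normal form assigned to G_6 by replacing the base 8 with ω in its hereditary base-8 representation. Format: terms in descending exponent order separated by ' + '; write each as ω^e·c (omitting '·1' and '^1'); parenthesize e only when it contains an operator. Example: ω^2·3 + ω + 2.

base 2: 5 = 2^2 + 1; at 3: 3^3 + 1 = 28; next = 27
base 3: 27 = 3^3; at 4: 4^4 = 256; next = 255
base 4: 255 = 3·4^3 + 3·4^2 + 3·4 + 3; at 5: 3·5^3 + 3·5^2 + 3·5 + 3 = 468; next = 467
base 5: 467 = 3·5^3 + 3·5^2 + 3·5 + 2; at 6: 3·6^3 + 3·6^2 + 3·6 + 2 = 776; next = 775
base 6: 775 = 3·6^3 + 3·6^2 + 3·6 + 1; at 7: 3·7^3 + 3·7^2 + 3·7 + 1 = 1198; next = 1197
base 7: 1197 = 3·7^3 + 3·7^2 + 3·7; at 8: 3·8^3 + 3·8^2 + 3·8 = 1752; next = 1751
base 8: 1751 = 3·8^3 + 3·8^2 + 2·8 + 7; at 9: 3·9^3 + 3·9^2 + 2·9 + 7 = 2455; next = 2454

ω^3·3 + ω^2·3 + ω·2 + 7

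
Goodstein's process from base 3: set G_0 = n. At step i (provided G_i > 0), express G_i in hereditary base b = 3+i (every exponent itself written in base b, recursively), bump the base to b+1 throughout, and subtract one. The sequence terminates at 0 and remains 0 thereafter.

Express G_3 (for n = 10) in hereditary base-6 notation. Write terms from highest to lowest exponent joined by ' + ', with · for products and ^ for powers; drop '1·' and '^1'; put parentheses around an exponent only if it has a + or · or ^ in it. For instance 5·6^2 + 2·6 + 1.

(0) 10|_3 = 3^2 + 1 ↦ 4^2 + 1|_4 = 17 ⇒ 16
(1) 16|_4 = 4^2 ↦ 5^2|_5 = 25 ⇒ 24
(2) 24|_5 = 4·5 + 4 ↦ 4·6 + 4|_6 = 28 ⇒ 27
(3) 27|_6 = 4·6 + 3 ↦ 4·7 + 3|_7 = 31 ⇒ 30

4·6 + 3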